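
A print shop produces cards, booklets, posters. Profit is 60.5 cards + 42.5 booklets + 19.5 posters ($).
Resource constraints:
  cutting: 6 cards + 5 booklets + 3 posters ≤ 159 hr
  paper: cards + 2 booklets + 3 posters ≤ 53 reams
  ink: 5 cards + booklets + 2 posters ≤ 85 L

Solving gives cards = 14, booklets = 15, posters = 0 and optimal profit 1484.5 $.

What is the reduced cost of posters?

-9.5

Check each constraint at x*: cutting 159/159 (tight); paper 44/53 (slack 9); ink 85/85 (tight).
By complementary slackness, y = 0 for the non-binding constraint.
The binding rows give the dual system: 6·y_cutting + 5·y_ink = 60.5 and 5·y_cutting + 1·y_ink = 42.5.
→ y_cutting = 8 and y_ink = 2.5.
Reduced cost of posters: c₃ − yᵀa₃ = 19.5 − (8·3 + 2.5·2) = 19.5 − 29 = -9.5.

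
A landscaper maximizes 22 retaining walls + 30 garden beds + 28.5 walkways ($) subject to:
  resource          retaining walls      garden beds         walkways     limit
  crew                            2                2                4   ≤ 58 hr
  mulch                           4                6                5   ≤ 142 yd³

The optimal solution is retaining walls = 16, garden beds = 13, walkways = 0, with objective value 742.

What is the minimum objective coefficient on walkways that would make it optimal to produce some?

32

Both crew and mulch are binding at x*.
From A_Bᵀ y = c: 2·y_crew + 4·y_mulch = 22; 2·y_crew + 6·y_mulch = 30.
→ y_crew = 3 and y_mulch = 4.
walkways enters the basis when its profit ≥ yᵀa₃ = 3·4 + 4·5 = 32.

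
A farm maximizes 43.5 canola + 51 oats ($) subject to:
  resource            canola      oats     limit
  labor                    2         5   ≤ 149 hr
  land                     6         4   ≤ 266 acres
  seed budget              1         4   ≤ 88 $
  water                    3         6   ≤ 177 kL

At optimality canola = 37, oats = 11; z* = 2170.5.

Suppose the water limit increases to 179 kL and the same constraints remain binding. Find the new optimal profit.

2181.5

At the optimum: labor uses 129 of 149 (slack = 20); land uses 266 of 266 (binding); seed budget uses 81 of 88 (slack = 7); water uses 177 of 177 (binding).
By complementary slackness, y = 0 for the non-binding constraints.
From A_Bᵀ y = c: 6·y_land + 3·y_water = 43.5; 4·y_land + 6·y_water = 51.
This yields shadow prices y_land = 4.5, y_water = 5.5.
Δz = y_water·Δb = 5.5 × (2) = 11, so new z* = 2170.5 + 11 = 2181.5.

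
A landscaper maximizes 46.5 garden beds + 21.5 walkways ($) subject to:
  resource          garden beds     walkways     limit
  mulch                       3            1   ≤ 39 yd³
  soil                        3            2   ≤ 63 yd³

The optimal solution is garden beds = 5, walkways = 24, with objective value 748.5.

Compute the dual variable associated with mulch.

Both mulch and soil are binding at x*.
From A_Bᵀ y = c: 3·y_mulch + 3·y_soil = 46.5; 1·y_mulch + 2·y_soil = 21.5.
→ y_mulch = 9.5 and y_soil = 6.
Shadow price of mulch = 9.5.

9.5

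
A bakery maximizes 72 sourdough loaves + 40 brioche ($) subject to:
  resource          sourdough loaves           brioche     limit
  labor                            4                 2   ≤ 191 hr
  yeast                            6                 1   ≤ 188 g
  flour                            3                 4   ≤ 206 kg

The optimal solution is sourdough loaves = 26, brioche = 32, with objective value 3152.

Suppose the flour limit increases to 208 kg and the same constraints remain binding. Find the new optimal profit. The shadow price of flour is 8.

3168

Δb = 2, so new z* = 3152 + (8)·(2) = 3152 + 16 = 3168.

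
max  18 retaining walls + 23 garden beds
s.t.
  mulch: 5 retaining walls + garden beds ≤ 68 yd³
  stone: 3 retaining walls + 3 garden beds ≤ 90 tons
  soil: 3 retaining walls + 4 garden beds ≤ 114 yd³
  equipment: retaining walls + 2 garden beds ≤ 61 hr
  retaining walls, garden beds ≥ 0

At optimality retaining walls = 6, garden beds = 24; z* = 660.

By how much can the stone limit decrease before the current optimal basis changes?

Binding constraints: stone, soil. The basis is B = [[3,3],[3,4]] with det 3.
Per unit decrease in stone, x* moves by d = (-1.3333, 1).
The basis stays optimal until retaining walls reaches 0; allowable decrease = 4.5 tons.

4.5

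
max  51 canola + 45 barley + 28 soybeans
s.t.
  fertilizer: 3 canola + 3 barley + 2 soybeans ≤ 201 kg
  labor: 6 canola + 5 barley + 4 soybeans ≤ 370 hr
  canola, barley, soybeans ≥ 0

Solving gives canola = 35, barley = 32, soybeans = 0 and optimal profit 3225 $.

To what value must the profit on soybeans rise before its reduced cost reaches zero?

Both fertilizer and labor are binding at x*.
Dual feasibility on the basic columns requires 3·y_fertilizer + 6·y_labor = 51, 3·y_fertilizer + 5·y_labor = 45.
Solving: y_fertilizer = 5, y_labor = 6.
soybeans enters the basis when its profit ≥ yᵀa₃ = 5·2 + 6·4 = 34.

34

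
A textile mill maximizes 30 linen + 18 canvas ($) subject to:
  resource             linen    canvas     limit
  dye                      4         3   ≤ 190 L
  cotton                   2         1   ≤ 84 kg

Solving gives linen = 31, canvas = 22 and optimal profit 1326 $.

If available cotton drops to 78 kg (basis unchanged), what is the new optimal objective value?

At the optimum: dye uses 190 of 190 (binding); cotton uses 84 of 84 (binding).
The binding rows give the dual system: 4·y_dye + 2·y_cotton = 30 and 3·y_dye + 1·y_cotton = 18.
→ y_dye = 3 and y_cotton = 9.
Δz = y_cotton·Δb = 9 × (-6) = -54, so new z* = 1326 − 54 = 1272.

1272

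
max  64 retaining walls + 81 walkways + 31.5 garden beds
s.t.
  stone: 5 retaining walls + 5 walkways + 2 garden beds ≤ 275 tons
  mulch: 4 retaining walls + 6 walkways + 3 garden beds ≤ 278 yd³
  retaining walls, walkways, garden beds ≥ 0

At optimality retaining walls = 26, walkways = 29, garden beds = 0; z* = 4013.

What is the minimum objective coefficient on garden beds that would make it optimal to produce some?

Check each constraint at x*: stone 275/275 (tight); mulch 278/278 (tight).
Dual feasibility on the basic columns requires 5·y_stone + 4·y_mulch = 64, 5·y_stone + 6·y_mulch = 81.
This yields shadow prices y_stone = 6, y_mulch = 8.5.
garden beds enters the basis when its profit ≥ yᵀa₃ = 6·2 + 8.5·3 = 37.5.

37.5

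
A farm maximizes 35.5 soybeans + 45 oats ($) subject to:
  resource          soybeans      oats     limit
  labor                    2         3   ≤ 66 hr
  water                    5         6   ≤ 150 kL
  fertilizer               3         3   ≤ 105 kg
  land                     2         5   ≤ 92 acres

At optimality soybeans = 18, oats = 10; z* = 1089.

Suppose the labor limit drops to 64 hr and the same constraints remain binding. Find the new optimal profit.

1081

Check each constraint at x*: labor 66/66 (tight); water 150/150 (tight); fertilizer 84/105 (slack 21); land 86/92 (slack 6).
Slack constraints have shadow price 0 (complementary slackness).
Dual feasibility on the basic columns requires 2·y_labor + 5·y_water = 35.5, 3·y_labor + 6·y_water = 45.
Solving: y_labor = 4, y_water = 5.5.
Δz = y_labor·Δb = 4 × (-2) = -8, so new z* = 1089 − 8 = 1081.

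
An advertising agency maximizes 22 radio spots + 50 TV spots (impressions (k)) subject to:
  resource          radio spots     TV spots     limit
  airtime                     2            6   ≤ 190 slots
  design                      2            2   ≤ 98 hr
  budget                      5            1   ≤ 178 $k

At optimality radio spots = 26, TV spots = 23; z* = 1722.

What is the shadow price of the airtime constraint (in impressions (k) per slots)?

Binding: airtime and design. Non-binding: budget (25 unused).
By complementary slackness, y = 0 for the non-binding constraint.
Dual feasibility on the basic columns requires 2·y_airtime + 2·y_design = 22, 6·y_airtime + 2·y_design = 50.
Solving: y_airtime = 7, y_design = 4.
Shadow price of airtime = 7.

7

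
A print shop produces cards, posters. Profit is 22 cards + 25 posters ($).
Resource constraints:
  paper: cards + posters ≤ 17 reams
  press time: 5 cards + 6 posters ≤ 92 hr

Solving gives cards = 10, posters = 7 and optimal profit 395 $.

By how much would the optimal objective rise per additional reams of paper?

7

Check each constraint at x*: paper 17/17 (tight); press time 92/92 (tight).
Dual feasibility on the basic columns requires 1·y_paper + 5·y_press time = 22, 1·y_paper + 6·y_press time = 25.
→ y_paper = 7 and y_press time = 3.
Shadow price of paper = 7.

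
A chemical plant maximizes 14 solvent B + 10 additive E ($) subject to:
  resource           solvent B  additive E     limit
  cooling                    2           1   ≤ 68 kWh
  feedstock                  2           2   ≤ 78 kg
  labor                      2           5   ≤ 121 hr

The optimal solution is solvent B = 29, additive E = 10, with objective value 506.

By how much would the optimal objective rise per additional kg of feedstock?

3

Check each constraint at x*: cooling 68/68 (tight); feedstock 78/78 (tight); labor 108/121 (slack 13).
Since labor is not tight, its dual is 0.
The binding rows give the dual system: 2·y_cooling + 2·y_feedstock = 14 and 1·y_cooling + 2·y_feedstock = 10.
Solving: y_cooling = 4, y_feedstock = 3.
Shadow price of feedstock = 3.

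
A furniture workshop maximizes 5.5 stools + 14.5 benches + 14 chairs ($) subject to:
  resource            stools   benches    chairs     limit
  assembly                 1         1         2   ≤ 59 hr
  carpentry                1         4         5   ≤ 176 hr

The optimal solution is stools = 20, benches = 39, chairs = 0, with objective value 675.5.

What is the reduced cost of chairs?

Both assembly and carpentry are binding at x*.
Dual feasibility on the basic columns requires 1·y_assembly + 1·y_carpentry = 5.5, 1·y_assembly + 4·y_carpentry = 14.5.
→ y_assembly = 2.5 and y_carpentry = 3.
Reduced cost of chairs: c₃ − yᵀa₃ = 14 − (2.5·2 + 3·5) = 14 − 20 = -6.

-6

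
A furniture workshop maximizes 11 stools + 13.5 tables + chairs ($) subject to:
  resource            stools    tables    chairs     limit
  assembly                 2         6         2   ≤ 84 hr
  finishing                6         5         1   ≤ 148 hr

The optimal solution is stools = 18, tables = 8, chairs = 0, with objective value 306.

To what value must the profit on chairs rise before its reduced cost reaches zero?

At the optimum: assembly uses 84 of 84 (binding); finishing uses 148 of 148 (binding).
From A_Bᵀ y = c: 2·y_assembly + 6·y_finishing = 11; 6·y_assembly + 5·y_finishing = 13.5.
Solving: y_assembly = 1, y_finishing = 1.5.
chairs enters the basis when its profit ≥ yᵀa₃ = 1·2 + 1.5·1 = 3.5.

3.5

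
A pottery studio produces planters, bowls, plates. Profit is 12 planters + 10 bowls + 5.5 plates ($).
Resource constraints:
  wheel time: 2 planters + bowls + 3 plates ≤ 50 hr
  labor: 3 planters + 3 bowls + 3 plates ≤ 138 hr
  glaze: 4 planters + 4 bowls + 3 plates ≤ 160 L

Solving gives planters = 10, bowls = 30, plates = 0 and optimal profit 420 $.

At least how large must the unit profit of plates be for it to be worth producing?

Binding: wheel time and glaze. Non-binding: labor (18 unused).
Since labor is not tight, its dual is 0.
The binding rows give the dual system: 2·y_wheel time + 4·y_glaze = 12 and 1·y_wheel time + 4·y_glaze = 10.
→ y_wheel time = 2 and y_glaze = 2.
plates enters the basis when its profit ≥ yᵀa₃ = 2·3 + 2·3 = 12.

12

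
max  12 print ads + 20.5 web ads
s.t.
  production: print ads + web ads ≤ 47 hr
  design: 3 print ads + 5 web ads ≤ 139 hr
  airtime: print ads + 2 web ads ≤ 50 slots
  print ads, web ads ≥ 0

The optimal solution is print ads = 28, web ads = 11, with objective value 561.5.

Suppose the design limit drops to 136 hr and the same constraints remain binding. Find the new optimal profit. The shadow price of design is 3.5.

Δb = -3, so new z* = 561.5 + (3.5)·(-3) = 561.5 − 10.5 = 551.

551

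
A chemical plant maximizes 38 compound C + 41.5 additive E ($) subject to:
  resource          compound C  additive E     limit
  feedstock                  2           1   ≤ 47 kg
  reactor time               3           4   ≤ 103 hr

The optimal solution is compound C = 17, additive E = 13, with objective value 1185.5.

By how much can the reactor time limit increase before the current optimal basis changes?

85

Binding constraints: feedstock, reactor time. The basis is B = [[2,1],[3,4]] with det 5.
Per unit increase in reactor time, x* moves by d = (-0.2, 0.4).
The basis stays optimal until compound C reaches 0; allowable increase = 85 hr.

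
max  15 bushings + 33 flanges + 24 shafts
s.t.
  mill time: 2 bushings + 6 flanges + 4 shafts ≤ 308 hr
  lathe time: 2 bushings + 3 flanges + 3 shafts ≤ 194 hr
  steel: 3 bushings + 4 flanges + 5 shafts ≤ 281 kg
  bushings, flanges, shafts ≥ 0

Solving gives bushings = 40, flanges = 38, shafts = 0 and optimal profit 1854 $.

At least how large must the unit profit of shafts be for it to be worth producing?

Binding: mill time and lathe time. Non-binding: steel (9 unused).
By complementary slackness, y = 0 for the non-binding constraint.
Dual feasibility on the basic columns requires 2·y_mill time + 2·y_lathe time = 15, 6·y_mill time + 3·y_lathe time = 33.
→ y_mill time = 3.5 and y_lathe time = 4.
shafts enters the basis when its profit ≥ yᵀa₃ = 3.5·4 + 4·3 = 26.

26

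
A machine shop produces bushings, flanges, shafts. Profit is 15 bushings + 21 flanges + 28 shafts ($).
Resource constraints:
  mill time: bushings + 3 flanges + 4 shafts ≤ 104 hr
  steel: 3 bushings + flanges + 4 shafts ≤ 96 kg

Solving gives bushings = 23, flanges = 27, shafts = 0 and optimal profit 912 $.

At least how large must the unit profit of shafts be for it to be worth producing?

36

Both mill time and steel are binding at x*.
Dual feasibility on the basic columns requires 1·y_mill time + 3·y_steel = 15, 3·y_mill time + 1·y_steel = 21.
Solving: y_mill time = 6, y_steel = 3.
shafts enters the basis when its profit ≥ yᵀa₃ = 6·4 + 3·4 = 36.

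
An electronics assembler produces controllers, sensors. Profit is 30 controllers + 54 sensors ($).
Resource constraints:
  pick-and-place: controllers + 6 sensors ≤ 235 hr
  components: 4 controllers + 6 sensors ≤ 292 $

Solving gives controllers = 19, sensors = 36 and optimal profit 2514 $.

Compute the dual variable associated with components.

7

At the optimum: pick-and-place uses 235 of 235 (binding); components uses 292 of 292 (binding).
From A_Bᵀ y = c: 1·y_pick-and-place + 4·y_components = 30; 6·y_pick-and-place + 6·y_components = 54.
Solving: y_pick-and-place = 2, y_components = 7.
Shadow price of components = 7.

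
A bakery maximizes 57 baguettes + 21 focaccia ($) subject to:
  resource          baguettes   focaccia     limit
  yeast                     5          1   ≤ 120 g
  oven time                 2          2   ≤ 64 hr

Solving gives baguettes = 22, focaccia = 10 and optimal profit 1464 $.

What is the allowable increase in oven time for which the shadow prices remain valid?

Binding constraints: yeast, oven time. The basis is B = [[5,1],[2,2]] with det 8.
Per unit increase in oven time, x* moves by d = (-0.125, 0.625).
The basis stays optimal until baguettes reaches 0; allowable increase = 176 hr.

176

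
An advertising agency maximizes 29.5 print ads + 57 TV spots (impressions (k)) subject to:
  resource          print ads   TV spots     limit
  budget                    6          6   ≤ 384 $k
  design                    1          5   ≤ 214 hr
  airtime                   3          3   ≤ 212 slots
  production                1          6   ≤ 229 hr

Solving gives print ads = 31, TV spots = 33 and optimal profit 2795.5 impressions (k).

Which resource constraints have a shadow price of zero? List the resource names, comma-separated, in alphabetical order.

airtime, design

budget: 384/384 (binding)
design: 196/214 (slack 18)
airtime: 192/212 (slack 20)
production: 229/229 (binding)
By complementary slackness, a constraint with positive slack has shadow price 0 → airtime, design.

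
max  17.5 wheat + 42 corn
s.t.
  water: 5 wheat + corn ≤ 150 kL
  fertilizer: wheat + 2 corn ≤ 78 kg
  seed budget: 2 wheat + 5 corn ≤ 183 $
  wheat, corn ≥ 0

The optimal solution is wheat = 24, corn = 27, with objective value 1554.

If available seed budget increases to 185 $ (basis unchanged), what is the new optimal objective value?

1568

Binding: fertilizer and seed budget. Non-binding: water (3 unused).
By complementary slackness, y = 0 for the non-binding constraint.
From A_Bᵀ y = c: 1·y_fertilizer + 2·y_seed budget = 17.5; 2·y_fertilizer + 5·y_seed budget = 42.
→ y_fertilizer = 3.5 and y_seed budget = 7.
Δz = y_seed budget·Δb = 7 × (2) = 14, so new z* = 1554 + 14 = 1568.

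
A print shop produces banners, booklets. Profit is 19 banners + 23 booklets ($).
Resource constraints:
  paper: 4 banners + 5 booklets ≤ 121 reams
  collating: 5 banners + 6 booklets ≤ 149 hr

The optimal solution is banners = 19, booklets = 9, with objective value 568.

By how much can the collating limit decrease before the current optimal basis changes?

Binding constraints: paper, collating. The basis is B = [[4,5],[5,6]] with det -1.
Per unit decrease in collating, x* moves by d = (-5, 4).
The basis stays optimal until banners reaches 0; allowable decrease = 3.8 hr.

3.8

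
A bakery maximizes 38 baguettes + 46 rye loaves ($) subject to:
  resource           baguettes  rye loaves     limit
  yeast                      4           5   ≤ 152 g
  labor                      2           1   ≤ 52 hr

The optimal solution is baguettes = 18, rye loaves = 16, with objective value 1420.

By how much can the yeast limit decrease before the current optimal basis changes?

48

Binding constraints: yeast, labor. The basis is B = [[4,5],[2,1]] with det -6.
Per unit decrease in yeast, x* moves by d = (0.1667, -0.3333).
The basis stays optimal until rye loaves reaches 0; allowable decrease = 48 g.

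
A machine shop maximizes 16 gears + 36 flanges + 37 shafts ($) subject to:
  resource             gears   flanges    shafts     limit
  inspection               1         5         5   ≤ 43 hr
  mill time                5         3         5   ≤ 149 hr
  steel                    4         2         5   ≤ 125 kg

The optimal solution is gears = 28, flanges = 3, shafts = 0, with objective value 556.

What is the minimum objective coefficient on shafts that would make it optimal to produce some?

At the optimum: inspection uses 43 of 43 (binding); mill time uses 149 of 149 (binding); steel uses 118 of 125 (slack = 7).
Since steel is not tight, its dual is 0.
The binding rows give the dual system: 1·y_inspection + 5·y_mill time = 16 and 5·y_inspection + 3·y_mill time = 36.
→ y_inspection = 6 and y_mill time = 2.
shafts enters the basis when its profit ≥ yᵀa₃ = 6·5 + 2·5 = 40.

40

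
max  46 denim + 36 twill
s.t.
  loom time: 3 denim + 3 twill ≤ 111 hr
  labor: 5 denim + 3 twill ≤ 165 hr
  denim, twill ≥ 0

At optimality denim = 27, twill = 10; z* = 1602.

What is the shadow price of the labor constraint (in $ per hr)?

5

At the optimum: loom time uses 111 of 111 (binding); labor uses 165 of 165 (binding).
The binding rows give the dual system: 3·y_loom time + 5·y_labor = 46 and 3·y_loom time + 3·y_labor = 36.
This yields shadow prices y_loom time = 7, y_labor = 5.
Shadow price of labor = 5.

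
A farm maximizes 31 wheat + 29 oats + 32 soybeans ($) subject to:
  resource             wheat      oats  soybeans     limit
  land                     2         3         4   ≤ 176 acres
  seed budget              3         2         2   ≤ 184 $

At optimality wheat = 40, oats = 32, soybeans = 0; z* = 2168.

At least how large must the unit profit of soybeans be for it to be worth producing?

Check each constraint at x*: land 176/176 (tight); seed budget 184/184 (tight).
The binding rows give the dual system: 2·y_land + 3·y_seed budget = 31 and 3·y_land + 2·y_seed budget = 29.
→ y_land = 5 and y_seed budget = 7.
soybeans enters the basis when its profit ≥ yᵀa₃ = 5·4 + 7·2 = 34.

34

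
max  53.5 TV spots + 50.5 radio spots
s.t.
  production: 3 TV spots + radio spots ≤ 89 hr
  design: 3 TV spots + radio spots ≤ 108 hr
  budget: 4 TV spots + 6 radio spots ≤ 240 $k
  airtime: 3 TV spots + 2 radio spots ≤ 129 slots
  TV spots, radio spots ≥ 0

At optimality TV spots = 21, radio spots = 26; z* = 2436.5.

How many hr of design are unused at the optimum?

design used = 3·21 + 1·26 = 89; slack = 108 − 89 = 19.

19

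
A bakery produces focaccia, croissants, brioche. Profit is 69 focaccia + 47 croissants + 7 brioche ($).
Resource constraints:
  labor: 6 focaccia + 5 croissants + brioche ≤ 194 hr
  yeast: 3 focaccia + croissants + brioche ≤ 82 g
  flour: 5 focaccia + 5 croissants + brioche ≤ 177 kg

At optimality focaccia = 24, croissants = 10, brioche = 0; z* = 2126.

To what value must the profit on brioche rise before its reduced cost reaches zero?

At the optimum: labor uses 194 of 194 (binding); yeast uses 82 of 82 (binding); flour uses 170 of 177 (slack = 7).
Slack constraints have shadow price 0 (complementary slackness).
Dual feasibility on the basic columns requires 6·y_labor + 3·y_yeast = 69, 5·y_labor + 1·y_yeast = 47.
This yields shadow prices y_labor = 8, y_yeast = 7.
brioche enters the basis when its profit ≥ yᵀa₃ = 8·1 + 7·1 = 15.

15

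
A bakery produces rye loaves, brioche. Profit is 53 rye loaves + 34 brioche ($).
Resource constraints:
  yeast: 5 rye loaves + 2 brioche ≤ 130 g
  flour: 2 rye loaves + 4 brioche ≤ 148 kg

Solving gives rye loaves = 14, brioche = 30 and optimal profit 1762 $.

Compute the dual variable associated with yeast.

Check each constraint at x*: yeast 130/130 (tight); flour 148/148 (tight).
Dual feasibility on the basic columns requires 5·y_yeast + 2·y_flour = 53, 2·y_yeast + 4·y_flour = 34.
Solving: y_yeast = 9, y_flour = 4.
Shadow price of yeast = 9.

9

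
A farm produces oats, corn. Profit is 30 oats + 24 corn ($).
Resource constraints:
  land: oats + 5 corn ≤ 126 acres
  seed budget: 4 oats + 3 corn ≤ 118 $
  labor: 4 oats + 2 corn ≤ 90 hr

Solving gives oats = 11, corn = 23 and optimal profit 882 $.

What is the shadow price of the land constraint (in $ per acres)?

Check each constraint at x*: land 126/126 (tight); seed budget 113/118 (slack 5); labor 90/90 (tight).
By complementary slackness, y = 0 for the non-binding constraint.
The binding rows give the dual system: 1·y_land + 4·y_labor = 30 and 5·y_land + 2·y_labor = 24.
→ y_land = 2 and y_labor = 7.
Shadow price of land = 2.

2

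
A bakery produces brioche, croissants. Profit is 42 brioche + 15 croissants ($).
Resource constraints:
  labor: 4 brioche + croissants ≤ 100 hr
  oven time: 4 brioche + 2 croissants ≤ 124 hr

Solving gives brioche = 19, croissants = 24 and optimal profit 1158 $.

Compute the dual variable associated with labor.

Check each constraint at x*: labor 100/100 (tight); oven time 124/124 (tight).
The binding rows give the dual system: 4·y_labor + 4·y_oven time = 42 and 1·y_labor + 2·y_oven time = 15.
This yields shadow prices y_labor = 6, y_oven time = 4.5.
Shadow price of labor = 6.

6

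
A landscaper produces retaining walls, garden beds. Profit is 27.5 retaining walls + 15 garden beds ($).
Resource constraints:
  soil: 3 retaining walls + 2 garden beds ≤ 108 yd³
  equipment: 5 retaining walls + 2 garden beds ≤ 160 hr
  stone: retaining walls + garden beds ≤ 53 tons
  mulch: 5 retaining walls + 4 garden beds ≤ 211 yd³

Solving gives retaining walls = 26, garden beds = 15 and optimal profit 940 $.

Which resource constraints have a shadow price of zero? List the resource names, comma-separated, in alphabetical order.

soil: 108/108 (binding)
equipment: 160/160 (binding)
stone: 41/53 (slack 12)
mulch: 190/211 (slack 21)
By complementary slackness, a constraint with positive slack has shadow price 0 → mulch, stone.

mulch, stone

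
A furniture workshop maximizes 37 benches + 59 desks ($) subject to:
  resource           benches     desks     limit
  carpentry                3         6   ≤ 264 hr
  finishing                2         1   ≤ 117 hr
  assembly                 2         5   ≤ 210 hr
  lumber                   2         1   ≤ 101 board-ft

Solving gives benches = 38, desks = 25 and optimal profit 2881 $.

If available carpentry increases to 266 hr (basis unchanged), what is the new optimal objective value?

2899

At the optimum: carpentry uses 264 of 264 (binding); finishing uses 101 of 117 (slack = 16); assembly uses 201 of 210 (slack = 9); lumber uses 101 of 101 (binding).
By complementary slackness, y = 0 for the non-binding constraints.
The binding rows give the dual system: 3·y_carpentry + 2·y_lumber = 37 and 6·y_carpentry + 1·y_lumber = 59.
This yields shadow prices y_carpentry = 9, y_lumber = 5.
Δz = y_carpentry·Δb = 9 × (2) = 18, so new z* = 2881 + 18 = 2899.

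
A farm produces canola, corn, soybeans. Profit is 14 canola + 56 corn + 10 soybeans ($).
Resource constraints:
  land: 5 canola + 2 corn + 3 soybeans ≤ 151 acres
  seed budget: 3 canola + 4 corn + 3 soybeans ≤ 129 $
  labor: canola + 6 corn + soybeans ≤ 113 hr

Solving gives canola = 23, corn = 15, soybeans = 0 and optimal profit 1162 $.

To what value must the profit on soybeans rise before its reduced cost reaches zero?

14

Check each constraint at x*: land 145/151 (slack 6); seed budget 129/129 (tight); labor 113/113 (tight).
Slack constraints have shadow price 0 (complementary slackness).
The binding rows give the dual system: 3·y_seed budget + 1·y_labor = 14 and 4·y_seed budget + 6·y_labor = 56.
→ y_seed budget = 2 and y_labor = 8.
soybeans enters the basis when its profit ≥ yᵀa₃ = 2·3 + 8·1 = 14.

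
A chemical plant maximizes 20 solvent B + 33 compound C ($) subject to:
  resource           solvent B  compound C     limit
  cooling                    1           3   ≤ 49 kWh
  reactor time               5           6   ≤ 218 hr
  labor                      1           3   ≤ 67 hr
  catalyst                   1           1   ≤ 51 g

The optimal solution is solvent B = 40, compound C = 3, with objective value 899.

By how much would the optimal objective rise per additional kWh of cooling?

5

Check each constraint at x*: cooling 49/49 (tight); reactor time 218/218 (tight); labor 49/67 (slack 18); catalyst 43/51 (slack 8).
By complementary slackness, y = 0 for the non-binding constraints.
From A_Bᵀ y = c: 1·y_cooling + 5·y_reactor time = 20; 3·y_cooling + 6·y_reactor time = 33.
Solving: y_cooling = 5, y_reactor time = 3.
Shadow price of cooling = 5.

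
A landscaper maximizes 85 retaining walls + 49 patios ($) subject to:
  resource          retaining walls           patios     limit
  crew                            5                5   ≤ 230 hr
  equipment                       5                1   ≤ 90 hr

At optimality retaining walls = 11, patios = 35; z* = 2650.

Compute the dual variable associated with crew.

8

At the optimum: crew uses 230 of 230 (binding); equipment uses 90 of 90 (binding).
From A_Bᵀ y = c: 5·y_crew + 5·y_equipment = 85; 5·y_crew + 1·y_equipment = 49.
→ y_crew = 8 and y_equipment = 9.
Shadow price of crew = 8.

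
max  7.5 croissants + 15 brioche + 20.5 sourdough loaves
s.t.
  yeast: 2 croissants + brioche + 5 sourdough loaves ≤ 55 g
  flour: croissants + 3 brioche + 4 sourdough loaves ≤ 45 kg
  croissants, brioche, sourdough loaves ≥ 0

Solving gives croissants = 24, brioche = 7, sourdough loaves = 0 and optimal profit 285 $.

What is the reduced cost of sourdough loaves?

Check each constraint at x*: yeast 55/55 (tight); flour 45/45 (tight).
Dual feasibility on the basic columns requires 2·y_yeast + 1·y_flour = 7.5, 1·y_yeast + 3·y_flour = 15.
This yields shadow prices y_yeast = 1.5, y_flour = 4.5.
Reduced cost of sourdough loaves: c₃ − yᵀa₃ = 20.5 − (1.5·5 + 4.5·4) = 20.5 − 25.5 = -5.

-5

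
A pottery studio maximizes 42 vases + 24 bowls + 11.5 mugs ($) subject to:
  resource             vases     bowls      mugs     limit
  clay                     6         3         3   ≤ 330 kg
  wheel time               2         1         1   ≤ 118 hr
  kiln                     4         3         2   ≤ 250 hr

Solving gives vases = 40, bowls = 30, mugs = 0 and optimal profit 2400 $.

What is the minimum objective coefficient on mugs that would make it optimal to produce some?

21

At the optimum: clay uses 330 of 330 (binding); wheel time uses 110 of 118 (slack = 8); kiln uses 250 of 250 (binding).
By complementary slackness, y = 0 for the non-binding constraint.
The binding rows give the dual system: 6·y_clay + 4·y_kiln = 42 and 3·y_clay + 3·y_kiln = 24.
→ y_clay = 5 and y_kiln = 3.
mugs enters the basis when its profit ≥ yᵀa₃ = 5·3 + 3·2 = 21.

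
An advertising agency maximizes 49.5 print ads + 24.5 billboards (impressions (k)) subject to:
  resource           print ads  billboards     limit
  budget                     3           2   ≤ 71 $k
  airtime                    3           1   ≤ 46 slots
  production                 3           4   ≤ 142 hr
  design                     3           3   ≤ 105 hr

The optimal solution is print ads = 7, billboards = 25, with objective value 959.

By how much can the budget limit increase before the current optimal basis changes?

4.5

Binding constraints: budget, airtime. The basis is B = [[3,2],[3,1]] with det -3.
Per unit increase in budget, x* moves by d = (-0.3333, 1).
The basis stays optimal until design becomes binding; allowable increase = 4.5 $k.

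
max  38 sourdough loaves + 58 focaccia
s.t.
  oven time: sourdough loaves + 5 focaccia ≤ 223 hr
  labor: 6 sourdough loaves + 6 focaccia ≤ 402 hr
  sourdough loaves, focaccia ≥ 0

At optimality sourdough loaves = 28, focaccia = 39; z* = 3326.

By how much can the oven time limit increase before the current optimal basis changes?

Binding constraints: oven time, labor. The basis is B = [[1,5],[6,6]] with det -24.
Per unit increase in oven time, x* moves by d = (-0.25, 0.25).
The basis stays optimal until sourdough loaves reaches 0; allowable increase = 112 hr.

112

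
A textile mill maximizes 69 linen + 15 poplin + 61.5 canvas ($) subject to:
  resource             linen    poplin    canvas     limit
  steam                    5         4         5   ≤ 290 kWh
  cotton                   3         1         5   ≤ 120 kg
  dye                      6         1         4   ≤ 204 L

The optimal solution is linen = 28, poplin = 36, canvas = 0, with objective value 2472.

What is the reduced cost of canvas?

At the optimum: steam uses 284 of 290 (slack = 6); cotton uses 120 of 120 (binding); dye uses 204 of 204 (binding).
Since steam is not tight, its dual is 0.
The binding rows give the dual system: 3·y_cotton + 6·y_dye = 69 and 1·y_cotton + 1·y_dye = 15.
→ y_cotton = 7 and y_dye = 8.
Reduced cost of canvas: c₃ − yᵀa₃ = 61.5 − (7·5 + 8·4) = 61.5 − 67 = -5.5.

-5.5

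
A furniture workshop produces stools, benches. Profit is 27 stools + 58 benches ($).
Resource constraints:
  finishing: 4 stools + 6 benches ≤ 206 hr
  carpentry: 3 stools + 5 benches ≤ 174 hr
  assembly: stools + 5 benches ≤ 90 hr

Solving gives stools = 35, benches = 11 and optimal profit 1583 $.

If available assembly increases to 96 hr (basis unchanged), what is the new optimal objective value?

1613

Check each constraint at x*: finishing 206/206 (tight); carpentry 160/174 (slack 14); assembly 90/90 (tight).
By complementary slackness, y = 0 for the non-binding constraint.
The binding rows give the dual system: 4·y_finishing + 1·y_assembly = 27 and 6·y_finishing + 5·y_assembly = 58.
This yields shadow prices y_finishing = 5.5, y_assembly = 5.
Δz = y_assembly·Δb = 5 × (6) = 30, so new z* = 1583 + 30 = 1613.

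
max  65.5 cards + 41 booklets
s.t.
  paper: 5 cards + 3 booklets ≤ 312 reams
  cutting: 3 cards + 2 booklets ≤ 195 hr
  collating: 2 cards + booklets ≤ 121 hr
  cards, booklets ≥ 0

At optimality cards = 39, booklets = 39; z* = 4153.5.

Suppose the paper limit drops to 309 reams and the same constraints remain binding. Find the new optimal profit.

4129.5

At the optimum: paper uses 312 of 312 (binding); cutting uses 195 of 195 (binding); collating uses 117 of 121 (slack = 4).
By complementary slackness, y = 0 for the non-binding constraint.
From A_Bᵀ y = c: 5·y_paper + 3·y_cutting = 65.5; 3·y_paper + 2·y_cutting = 41.
→ y_paper = 8 and y_cutting = 8.5.
Δz = y_paper·Δb = 8 × (-3) = -24, so new z* = 4153.5 − 24 = 4129.5.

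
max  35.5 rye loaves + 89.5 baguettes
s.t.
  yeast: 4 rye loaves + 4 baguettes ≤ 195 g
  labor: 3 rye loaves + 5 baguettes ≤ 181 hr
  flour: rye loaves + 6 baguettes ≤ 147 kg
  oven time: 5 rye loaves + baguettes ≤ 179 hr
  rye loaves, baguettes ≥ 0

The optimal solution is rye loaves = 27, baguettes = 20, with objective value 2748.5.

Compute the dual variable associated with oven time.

Binding: labor and flour. Non-binding: yeast (7 unused), oven time (24 unused).
By complementary slackness, y = 0 for the non-binding constraints.
The binding rows give the dual system: 3·y_labor + 1·y_flour = 35.5 and 5·y_labor + 6·y_flour = 89.5.
Solving: y_labor = 9.5, y_flour = 7.
Shadow price of oven time = 0.

0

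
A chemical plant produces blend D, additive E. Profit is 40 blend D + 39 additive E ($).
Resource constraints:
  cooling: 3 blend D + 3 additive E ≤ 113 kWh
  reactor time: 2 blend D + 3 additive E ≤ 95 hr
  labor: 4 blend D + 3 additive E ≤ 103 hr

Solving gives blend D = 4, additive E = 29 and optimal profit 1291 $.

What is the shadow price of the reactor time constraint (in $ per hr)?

6

At the optimum: cooling uses 99 of 113 (slack = 14); reactor time uses 95 of 95 (binding); labor uses 103 of 103 (binding).
Since cooling is not tight, its dual is 0.
The binding rows give the dual system: 2·y_reactor time + 4·y_labor = 40 and 3·y_reactor time + 3·y_labor = 39.
This yields shadow prices y_reactor time = 6, y_labor = 7.
Shadow price of reactor time = 6.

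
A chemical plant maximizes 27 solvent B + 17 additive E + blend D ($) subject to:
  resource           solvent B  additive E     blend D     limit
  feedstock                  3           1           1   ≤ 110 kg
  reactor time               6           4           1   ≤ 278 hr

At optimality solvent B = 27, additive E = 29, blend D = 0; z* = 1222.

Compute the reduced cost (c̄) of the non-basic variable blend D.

-4

Both feedstock and reactor time are binding at x*.
Dual feasibility on the basic columns requires 3·y_feedstock + 6·y_reactor time = 27, 1·y_feedstock + 4·y_reactor time = 17.
Solving: y_feedstock = 1, y_reactor time = 4.
Reduced cost of blend D: c₃ − yᵀa₃ = 1 − (1·1 + 4·1) = 1 − 5 = -4.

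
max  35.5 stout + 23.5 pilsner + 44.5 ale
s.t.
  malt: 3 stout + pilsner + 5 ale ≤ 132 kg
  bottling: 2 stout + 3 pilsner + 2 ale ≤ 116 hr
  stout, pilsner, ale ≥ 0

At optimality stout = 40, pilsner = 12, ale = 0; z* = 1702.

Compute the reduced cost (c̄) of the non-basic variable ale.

Check each constraint at x*: malt 132/132 (tight); bottling 116/116 (tight).
From A_Bᵀ y = c: 3·y_malt + 2·y_bottling = 35.5; 1·y_malt + 3·y_bottling = 23.5.
→ y_malt = 8.5 and y_bottling = 5.
Reduced cost of ale: c₃ − yᵀa₃ = 44.5 − (8.5·5 + 5·2) = 44.5 − 52.5 = -8.

-8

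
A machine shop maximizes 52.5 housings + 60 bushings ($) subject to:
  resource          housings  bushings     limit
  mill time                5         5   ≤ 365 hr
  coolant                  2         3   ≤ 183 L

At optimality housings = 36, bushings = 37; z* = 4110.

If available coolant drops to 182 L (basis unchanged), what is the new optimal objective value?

4102.5

Check each constraint at x*: mill time 365/365 (tight); coolant 183/183 (tight).
Dual feasibility on the basic columns requires 5·y_mill time + 2·y_coolant = 52.5, 5·y_mill time + 3·y_coolant = 60.
Solving: y_mill time = 7.5, y_coolant = 7.5.
Δz = y_coolant·Δb = 7.5 × (-1) = -7.5, so new z* = 4110 − 7.5 = 4102.5.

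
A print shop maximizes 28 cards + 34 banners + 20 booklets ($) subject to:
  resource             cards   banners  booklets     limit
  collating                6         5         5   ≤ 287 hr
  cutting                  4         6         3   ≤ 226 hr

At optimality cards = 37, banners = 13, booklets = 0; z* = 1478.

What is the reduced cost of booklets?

At the optimum: collating uses 287 of 287 (binding); cutting uses 226 of 226 (binding).
The binding rows give the dual system: 6·y_collating + 4·y_cutting = 28 and 5·y_collating + 6·y_cutting = 34.
This yields shadow prices y_collating = 2, y_cutting = 4.
Reduced cost of booklets: c₃ − yᵀa₃ = 20 − (2·5 + 4·3) = 20 − 22 = -2.

-2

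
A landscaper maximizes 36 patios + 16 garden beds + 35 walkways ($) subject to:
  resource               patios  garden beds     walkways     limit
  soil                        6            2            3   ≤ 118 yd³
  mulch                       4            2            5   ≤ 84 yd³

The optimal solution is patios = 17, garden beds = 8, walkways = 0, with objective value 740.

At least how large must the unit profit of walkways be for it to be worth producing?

Check each constraint at x*: soil 118/118 (tight); mulch 84/84 (tight).
The binding rows give the dual system: 6·y_soil + 4·y_mulch = 36 and 2·y_soil + 2·y_mulch = 16.
This yields shadow prices y_soil = 2, y_mulch = 6.
walkways enters the basis when its profit ≥ yᵀa₃ = 2·3 + 6·5 = 36.

36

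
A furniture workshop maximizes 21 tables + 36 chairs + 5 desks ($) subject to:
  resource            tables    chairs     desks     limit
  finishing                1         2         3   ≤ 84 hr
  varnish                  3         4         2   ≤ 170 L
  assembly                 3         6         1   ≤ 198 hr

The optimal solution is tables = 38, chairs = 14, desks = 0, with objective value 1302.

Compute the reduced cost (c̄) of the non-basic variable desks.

Binding: varnish and assembly. Non-binding: finishing (18 unused).
Since finishing is not tight, its dual is 0.
From A_Bᵀ y = c: 3·y_varnish + 3·y_assembly = 21; 4·y_varnish + 6·y_assembly = 36.
Solving: y_varnish = 3, y_assembly = 4.
Reduced cost of desks: c₃ − yᵀa₃ = 5 − (3·2 + 4·1) = 5 − 10 = -5.

-5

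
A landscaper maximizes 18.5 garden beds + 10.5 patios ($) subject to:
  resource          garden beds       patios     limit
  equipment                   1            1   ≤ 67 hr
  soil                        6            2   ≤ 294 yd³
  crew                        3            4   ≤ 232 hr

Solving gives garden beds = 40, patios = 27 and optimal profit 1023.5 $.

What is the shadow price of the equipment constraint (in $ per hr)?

Binding: equipment and soil. Non-binding: crew (4 unused).
By complementary slackness, y = 0 for the non-binding constraint.
The binding rows give the dual system: 1·y_equipment + 6·y_soil = 18.5 and 1·y_equipment + 2·y_soil = 10.5.
→ y_equipment = 6.5 and y_soil = 2.
Shadow price of equipment = 6.5.

6.5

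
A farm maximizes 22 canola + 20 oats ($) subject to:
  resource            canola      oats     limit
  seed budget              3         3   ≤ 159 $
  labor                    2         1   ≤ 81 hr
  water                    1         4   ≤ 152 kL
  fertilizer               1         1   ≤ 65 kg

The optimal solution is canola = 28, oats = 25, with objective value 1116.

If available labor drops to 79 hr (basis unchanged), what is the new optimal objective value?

1112

At the optimum: seed budget uses 159 of 159 (binding); labor uses 81 of 81 (binding); water uses 128 of 152 (slack = 24); fertilizer uses 53 of 65 (slack = 12).
By complementary slackness, y = 0 for the non-binding constraints.
The binding rows give the dual system: 3·y_seed budget + 2·y_labor = 22 and 3·y_seed budget + 1·y_labor = 20.
→ y_seed budget = 6 and y_labor = 2.
Δz = y_labor·Δb = 2 × (-2) = -4, so new z* = 1116 − 4 = 1112.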